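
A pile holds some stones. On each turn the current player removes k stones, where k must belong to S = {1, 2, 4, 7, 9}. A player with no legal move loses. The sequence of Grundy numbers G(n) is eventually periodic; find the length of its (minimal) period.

11

G(0) = 0
G(1) = mex{0} = 1
G(2) = mex{1,0} = 2
G(3) = mex{2,1} = 0
G(4) = mex{0,2,0} = 1
G(5) = mex{1,0,1} = 2
G(6) = mex{2,1,2} = 0
G(7) = mex{0,2,0,0} = 1
G(8) = mex{1,0,1,1} = 2
G(9) = mex{2,1,2,2,0} = 3
G(10) = mex{3,2,0,0,1} = 4
G(11) = mex{4,3,1,1,2} = 0
G(12) = mex{0,4,2,2,0} = 1
G(13) = mex{1,0,3,0,1} = 2
G(14) = mex{2,1,4,1,2} = 0
G(15) = mex{0,2,0,2,0} = 1
G(16) = mex{1,0,1,3,1} = 2
G(17) = mex{2,1,2,4,2} = 0
G(18) = mex{0,2,0,0,3} = 1
G(19) = mex{1,0,1,1,4} = 2
G(20) = mex{2,1,2,2,0} = 3
G(21) = mex{3,2,0,0,1} = 4
G(22) = mex{4,3,1,1,2} = 0
G(23) = mex{0,4,2,2,0} = 1
G(n+11) = G(n) holds for n = 0,…,8 (a full window of length max(S) = 9), so the sequence is purely periodic with period 11.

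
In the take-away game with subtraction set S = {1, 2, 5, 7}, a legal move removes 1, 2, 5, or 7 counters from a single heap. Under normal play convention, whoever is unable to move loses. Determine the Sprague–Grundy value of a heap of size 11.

n :  0  1  2  3  4  5  6  7  8  9 10 11
G :  0  1  2  0  1  2  0  1  2  0  1  2

2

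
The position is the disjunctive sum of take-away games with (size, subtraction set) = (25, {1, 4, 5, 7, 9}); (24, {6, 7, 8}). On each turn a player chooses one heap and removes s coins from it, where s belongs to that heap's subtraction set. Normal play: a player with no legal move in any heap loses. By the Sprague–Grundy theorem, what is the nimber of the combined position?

Heap A, S = {1, 4, 5, 7, 9}:
n :  0  1  2  3  4  5  6  7  8  9 10 11 12 13 14 15 16 17 18 19 20 21 22 23 24 25
G :  0  1  0  1  2  3  2  3  0  1  0  1  2  3  2  3  0  1  0  1  2  3  2  3  0  1
G_A(25) = 1.
Heap B, S = {6, 7, 8}:
n :  0  1  2  3  4  5  6  7  8  9 10 11 12 13 14 15 16 17 18 19 20 21 22 23 24
G :  0  0  0  0  0  0  1  1  1  1  1  1  2  2  0  0  0  0  0  0  1  1  1  1  1
G_B(24) = 1.
Combined Grundy value = 1 ⊕ 1 = 0.

0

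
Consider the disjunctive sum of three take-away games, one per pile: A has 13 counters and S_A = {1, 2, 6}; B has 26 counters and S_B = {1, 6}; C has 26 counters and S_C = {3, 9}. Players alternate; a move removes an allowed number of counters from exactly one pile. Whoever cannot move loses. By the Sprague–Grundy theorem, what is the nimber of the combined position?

2

Pile A, S = {1, 2, 6}:
n :  0  1  2  3  4  5  6  7  8  9 10 11 12 13
G :  0  1  2  0  1  2  3  0  1  2  0  1  2  3
G_A(13) = 3.
Pile B, S = {1, 6}:
G(0) = 0
G(1) = mex{0} = 1
G(2) = mex{1} = 0
G(3) = mex{0} = 1
G(4) = mex{1} = 0
G(5) = mex{0} = 1
G(6) = mex{1,0} = 2
G(7) = mex{2,1} = 0
G(8) = mex{0,0} = 1
G(9) = mex{1,1} = 0
G(10) = mex{0,0} = 1
G(11) = mex{1,1} = 0
G(12) = mex{0,2} = 1
G(13) = mex{1,0} = 2
G(14) = mex{2,1} = 0
G(15) = mex{0,0} = 1
G(16) = mex{1,1} = 0
G(17) = mex{0,0} = 1
G(18) = mex{1,1} = 0
G(19) = mex{0,2} = 1
G(20) = mex{1,0} = 2
G(21) = mex{2,1} = 0
G(22) = mex{0,0} = 1
G(23) = mex{1,1} = 0
G(24) = mex{0,0} = 1
G(25) = mex{1,1} = 0
G(26) = mex{0,2} = 1
G_B(26) = 1.
Pile C, S = {3, 9}:
n :  0  1  2  3  4  5  6  7  8  9 10 11 12 13 14 15 16 17 18 19 20 21 22 23 24 25 26
G :  0  0  0  1  1  1  0  0  0  1  1  1  0  0  0  1  1  1  0  0  0  1  1  1  0  0  0
G_C(26) = 0.
Combined Grundy value = 3 ⊕ 1 ⊕ 0 = 2.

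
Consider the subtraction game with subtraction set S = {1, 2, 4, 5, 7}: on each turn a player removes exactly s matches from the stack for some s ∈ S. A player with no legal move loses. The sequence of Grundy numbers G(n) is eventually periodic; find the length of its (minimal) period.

n :  0  1  2  3  4  5  6  7  8  9 10 11 12 13 14
G :  0  1  2  0  1  2  0  1  2  0  1  2  0  1  2
G(n+3) = G(n) holds for n = 0,…,6 (a full window of length max(S) = 7), so the sequence is purely periodic with period 3.

3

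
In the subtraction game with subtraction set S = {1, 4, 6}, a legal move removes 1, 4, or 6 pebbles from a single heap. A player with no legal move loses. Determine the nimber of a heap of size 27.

n :  0  1  2  3  4  5  6  7  8  9 10 11 12 13 14 15 16 17 18 19 20 21 22 23 24 25 26 27
G :  0  1  0  1  2  0  1  0  1  2  0  1  0  1  2  0  1  0  1  2  0  1  0  1  2  0  1  0

0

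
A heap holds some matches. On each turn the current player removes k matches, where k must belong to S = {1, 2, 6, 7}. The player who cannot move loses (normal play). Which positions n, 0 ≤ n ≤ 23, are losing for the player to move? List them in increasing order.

n :  0  1  2  3  4  5  6  7  8  9 10 11 12 13 14 15 16 17 18 19 20 21 22 23
G :  0  1  2  0  1  2  3  4  0  1  2  0  1  2  3  4  0  1  2  0  1  2  3  4
P-positions are exactly the n with G(n) = 0.

0, 3, 8, 11, 16, 19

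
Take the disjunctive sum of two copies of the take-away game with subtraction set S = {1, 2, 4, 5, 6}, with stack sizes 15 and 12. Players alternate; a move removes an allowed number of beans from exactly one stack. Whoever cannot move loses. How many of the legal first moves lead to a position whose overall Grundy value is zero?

All stacks use S = {1, 2, 4, 5, 6}:
G(0) = 0
G(1) = mex{0} = 1
G(2) = mex{1,0} = 2
G(3) = mex{2,1} = 0
G(4) = mex{0,2,0} = 1
G(5) = mex{1,0,1,0} = 2
G(6) = mex{2,1,2,1,0} = 3
G(7) = mex{3,2,0,2,1} = 4
G(8) = mex{4,3,1,0,2} = 5
G(9) = mex{5,4,2,1,0} = 3
G(10) = mex{3,5,3,2,1} = 0
G(11) = mex{0,3,4,3,2} = 1
G(12) = mex{1,0,5,4,3} = 2
G(13) = mex{2,1,3,5,4} = 0
G(14) = mex{0,2,0,3,5} = 1
G(15) = mex{1,0,1,0,3} = 2
Stack A: G(15) = 2.
Stack B: G(12) = 2.
Combined Grundy value = 2 ⊕ 2 = 0.
A winning move leaves total XOR = 0, i.e. changes one component's Grundy value g to g ⊕ X where X is the current total.
Stack A: target g' = 2⊕0 = 2, but every legal move changes the Grundy value (mex property), so 0 moves.
Stack B: target g' = 2⊕0 = 2, but every legal move changes the Grundy value (mex property), so 0 moves.

0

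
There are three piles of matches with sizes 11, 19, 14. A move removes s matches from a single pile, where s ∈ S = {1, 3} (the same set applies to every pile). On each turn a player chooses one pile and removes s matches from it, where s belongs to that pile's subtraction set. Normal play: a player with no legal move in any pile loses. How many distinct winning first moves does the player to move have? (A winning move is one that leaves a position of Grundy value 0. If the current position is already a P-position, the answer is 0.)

All piles use S = {1, 3}:
n :  0  1  2  3  4  5  6  7  8  9 10 11 12 13 14 15 16 17 18 19
G :  0  1  0  1  0  1  0  1  0  1  0  1  0  1  0  1  0  1  0  1
Pile A: G(11) = 1.
Pile B: G(19) = 1.
Pile C: G(14) = 0.
Combined Grundy value = 1 ⊕ 1 ⊕ 0 = 0.
A winning move leaves total XOR = 0, i.e. changes one component's Grundy value g to g ⊕ X where X is the current total.
Pile A: target g' = 1⊕0 = 1, but every legal move changes the Grundy value (mex property), so 0 moves.
Pile B: target g' = 1⊕0 = 1, but every legal move changes the Grundy value (mex property), so 0 moves.
Pile C: target g' = 0⊕0 = 0, but every legal move changes the Grundy value (mex property), so 0 moves.

0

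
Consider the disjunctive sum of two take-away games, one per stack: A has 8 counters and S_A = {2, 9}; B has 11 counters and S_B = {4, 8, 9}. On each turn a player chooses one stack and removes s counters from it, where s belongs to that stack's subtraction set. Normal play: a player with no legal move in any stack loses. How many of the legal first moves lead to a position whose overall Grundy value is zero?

Stack A, S = {2, 9}:
G(0) = 0
G(1) = mex{} = 0
G(2) = mex{0} = 1
G(3) = mex{0} = 1
G(4) = mex{1} = 0
G(5) = mex{1} = 0
G(6) = mex{0} = 1
G(7) = mex{0} = 1
G(8) = mex{1} = 0
G_A(8) = 0.
Stack B, S = {4, 8, 9}:
n :  0  1  2  3  4  5  6  7  8  9 10 11
G :  0  0  0  0  1  1  1  1  2  2  2  2
G_B(11) = 2.
Combined Grundy value = 0 ⊕ 2 = 2.
A winning move leaves total XOR = 0, i.e. changes one component's Grundy value g to g ⊕ X where X is the current total.
Stack A: need g' = 0⊕2 = 2. Options: 8−2→G=1. Hits: 0.
Stack B: need g' = 2⊕2 = 0. Options: 11−4→G=1, 11−8→G=0, 11−9→G=0. Hits: 2.

2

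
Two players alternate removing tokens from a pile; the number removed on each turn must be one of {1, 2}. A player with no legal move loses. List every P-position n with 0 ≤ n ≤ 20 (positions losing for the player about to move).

n :  0  1  2  3  4  5  6  7  8  9 10 11 12 13 14 15 16 17 18 19 20
G :  0  1  2  0  1  2  0  1  2  0  1  2  0  1  2  0  1  2  0  1  2
P-positions are exactly the n with G(n) = 0.

0, 3, 6, 9, 12, 15, 18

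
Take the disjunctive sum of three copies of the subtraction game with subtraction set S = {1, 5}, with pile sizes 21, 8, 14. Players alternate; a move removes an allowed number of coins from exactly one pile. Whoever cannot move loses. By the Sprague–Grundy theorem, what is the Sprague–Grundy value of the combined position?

1

All piles use S = {1, 5}:
n :  0  1  2  3  4  5  6  7  8  9 10 11 12 13 14 15 16 17 18 19 20 21
G :  0  1  0  1  0  1  0  1  0  1  0  1  0  1  0  1  0  1  0  1  0  1
Pile A: G(21) = 1.
Pile B: G(8) = 0.
Pile C: G(14) = 0.
Combined Grundy value = 1 ⊕ 0 ⊕ 0 = 1.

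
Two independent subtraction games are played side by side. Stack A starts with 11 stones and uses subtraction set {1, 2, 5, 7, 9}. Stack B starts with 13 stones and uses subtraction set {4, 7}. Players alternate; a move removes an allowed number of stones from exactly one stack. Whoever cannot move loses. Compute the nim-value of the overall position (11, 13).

Stack A, S = {1, 2, 5, 7, 9}:
G(0) = 0
G(1) = mex{0} = 1
G(2) = mex{1,0} = 2
G(3) = mex{2,1} = 0
G(4) = mex{0,2} = 1
G(5) = mex{1,0,0} = 2
G(6) = mex{2,1,1} = 0
G(7) = mex{0,2,2,0} = 1
G(8) = mex{1,0,0,1} = 2
G(9) = mex{2,1,1,2,0} = 3
G(10) = mex{3,2,2,0,1} = 4
G(11) = mex{4,3,0,1,2} = 5
G_A(11) = 5.
Stack B, S = {4, 7}:
n :  0  1  2  3  4  5  6  7  8  9 10 11 12 13
G :  0  0  0  0  1  1  1  1  2  2  2  0  0  0
G_B(13) = 0.
Combined Grundy value = 5 ⊕ 0 = 5.

5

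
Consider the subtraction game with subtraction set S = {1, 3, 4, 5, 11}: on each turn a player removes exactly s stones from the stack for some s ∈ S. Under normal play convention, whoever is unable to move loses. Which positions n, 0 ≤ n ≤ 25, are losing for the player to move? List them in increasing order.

0, 2, 8, 10, 16, 18, 24

n :  0  1  2  3  4  5  6  7  8  9 10 11 12 13 14 15 16 17 18 19 20 21 22 23 24 25
G :  0  1  0  1  2  3  2  3  0  1  0  1  2  3  2  3  0  1  0  1  2  3  2  3  0  1
P-positions are exactly the n with G(n) = 0.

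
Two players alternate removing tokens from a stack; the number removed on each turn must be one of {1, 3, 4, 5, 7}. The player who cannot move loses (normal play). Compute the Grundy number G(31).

n :  0  1  2  3  4  5  6  7  8  9 10 11 12 13 14 15 16 17 18 19 20 21 22 23 24 25 26 27 28 29 30 31
G :  0  1  0  1  2  3  2  3  0  1  0  1  2  3  2  3  0  1  0  1  2  3  2  3  0  1  0  1  2  3  2  3

3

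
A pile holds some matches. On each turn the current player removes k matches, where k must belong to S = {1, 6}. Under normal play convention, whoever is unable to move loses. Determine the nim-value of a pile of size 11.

0

n :  0  1  2  3  4  5  6  7  8  9 10 11
G :  0  1  0  1  0  1  2  0  1  0  1  0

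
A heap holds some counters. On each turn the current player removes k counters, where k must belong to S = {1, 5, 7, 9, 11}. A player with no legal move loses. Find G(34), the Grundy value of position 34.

G(0) = 0
G(1) = mex{0} = 1
G(2) = mex{1} = 0
G(3) = mex{0} = 1
G(4) = mex{1} = 0
G(5) = mex{0,0} = 1
G(6) = mex{1,1} = 0
G(7) = mex{0,0,0} = 1
G(8) = mex{1,1,1} = 0
G(9) = mex{0,0,0,0} = 1
G(10) = mex{1,1,1,1} = 0
G(11) = mex{0,0,0,0,0} = 1
G(12) = mex{1,1,1,1,1} = 0
G(13) = mex{0,0,0,0,0} = 1
G(14) = mex{1,1,1,1,1} = 0
G(15) = mex{0,0,0,0,0} = 1
G(16) = mex{1,1,1,1,1} = 0
G(17) = mex{0,0,0,0,0} = 1
G(18) = mex{1,1,1,1,1} = 0
G(19) = mex{0,0,0,0,0} = 1
G(20) = mex{1,1,1,1,1} = 0
G(21) = mex{0,0,0,0,0} = 1
G(22) = mex{1,1,1,1,1} = 0
G(23) = mex{0,0,0,0,0} = 1
G(24) = mex{1,1,1,1,1} = 0
G(25) = mex{0,0,0,0,0} = 1
G(26) = mex{1,1,1,1,1} = 0
G(27) = mex{0,0,0,0,0} = 1
G(28) = mex{1,1,1,1,1} = 0
G(29) = mex{0,0,0,0,0} = 1
G(30) = mex{1,1,1,1,1} = 0
G(31) = mex{0,0,0,0,0} = 1
G(32) = mex{1,1,1,1,1} = 0
G(33) = mex{0,0,0,0,0} = 1
G(34) = mex{1,1,1,1,1} = 0

0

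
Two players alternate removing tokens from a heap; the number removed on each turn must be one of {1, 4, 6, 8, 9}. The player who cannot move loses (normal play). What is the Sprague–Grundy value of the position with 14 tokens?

n :  0  1  2  3  4  5  6  7  8  9 10 11 12 13 14
G :  0  1  0  1  2  0  1  0  1  2  3  2  0  1  2

2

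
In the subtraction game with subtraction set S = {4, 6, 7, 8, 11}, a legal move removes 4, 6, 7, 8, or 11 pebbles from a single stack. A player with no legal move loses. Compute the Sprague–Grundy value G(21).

n :  0  1  2  3  4  5  6  7  8  9 10 11 12 13 14 15 16 17 18 19 20 21
G :  0  0  0  0  1  1  1  1  2  2  2  2  3  3  3  0  0  0  0  1  1  1

1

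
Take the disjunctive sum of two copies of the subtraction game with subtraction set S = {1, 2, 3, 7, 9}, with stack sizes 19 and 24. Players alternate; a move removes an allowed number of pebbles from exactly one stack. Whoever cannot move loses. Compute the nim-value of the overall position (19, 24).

3

All stacks use S = {1, 2, 3, 7, 9}:
n :  0  1  2  3  4  5  6  7  8  9 10 11 12 13 14 15 16 17 18 19 20 21 22 23 24
G :  0  1  2  3  0  1  2  3  0  1  2  3  0  1  2  3  0  1  2  3  0  1  2  3  0
Stack A: G(19) = 3.
Stack B: G(24) = 0.
Combined Grundy value = 3 ⊕ 0 = 3.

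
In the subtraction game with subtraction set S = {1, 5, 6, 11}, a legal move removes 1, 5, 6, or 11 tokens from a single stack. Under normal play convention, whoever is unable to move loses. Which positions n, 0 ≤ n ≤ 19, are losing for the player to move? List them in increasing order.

G(0) = 0
G(1) = mex{0} = 1
G(2) = mex{1} = 0
G(3) = mex{0} = 1
G(4) = mex{1} = 0
G(5) = mex{0,0} = 1
G(6) = mex{1,1,0} = 2
G(7) = mex{2,0,1} = 3
G(8) = mex{3,1,0} = 2
G(9) = mex{2,0,1} = 3
G(10) = mex{3,1,0} = 2
G(11) = mex{2,2,1,0} = 3
G(12) = mex{3,3,2,1} = 0
G(13) = mex{0,2,3,0} = 1
G(14) = mex{1,3,2,1} = 0
G(15) = mex{0,2,3,0} = 1
G(16) = mex{1,3,2,1} = 0
G(17) = mex{0,0,3,2} = 1
G(18) = mex{1,1,0,3} = 2
G(19) = mex{2,0,1,2} = 3
P-positions are exactly the n with G(n) = 0.

0, 2, 4, 12, 14, 16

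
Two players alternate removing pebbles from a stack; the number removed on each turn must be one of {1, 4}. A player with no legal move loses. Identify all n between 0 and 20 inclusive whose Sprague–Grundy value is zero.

n :  0  1  2  3  4  5  6  7  8  9 10 11 12 13 14 15 16 17 18 19 20
G :  0  1  0  1  2  0  1  0  1  2  0  1  0  1  2  0  1  0  1  2  0
P-positions are exactly the n with G(n) = 0.

0, 2, 5, 7, 10, 12, 15, 17, 20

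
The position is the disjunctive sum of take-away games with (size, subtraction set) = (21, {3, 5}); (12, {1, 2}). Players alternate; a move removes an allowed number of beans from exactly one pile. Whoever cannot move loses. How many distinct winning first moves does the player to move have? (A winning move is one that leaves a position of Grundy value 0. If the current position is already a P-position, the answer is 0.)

Pile A, S = {3, 5}:
G(0) = 0
G(1) = mex{} = 0
G(2) = mex{} = 0
G(3) = mex{0} = 1
G(4) = mex{0} = 1
G(5) = mex{0,0} = 1
G(6) = mex{1,0} = 2
G(7) = mex{1,0} = 2
G(8) = mex{1,1} = 0
G(9) = mex{2,1} = 0
G(10) = mex{2,1} = 0
G(11) = mex{0,2} = 1
G(12) = mex{0,2} = 1
G(13) = mex{0,0} = 1
G(14) = mex{1,0} = 2
G(15) = mex{1,0} = 2
G(16) = mex{1,1} = 0
G(17) = mex{2,1} = 0
G(18) = mex{2,1} = 0
G(19) = mex{0,2} = 1
G(20) = mex{0,2} = 1
G(21) = mex{0,0} = 1
G_A(21) = 1.
Pile B, S = {1, 2}:
G(0) = 0
G(1) = mex{0} = 1
G(2) = mex{1,0} = 2
G(3) = mex{2,1} = 0
G(4) = mex{0,2} = 1
G(5) = mex{1,0} = 2
G(6) = mex{2,1} = 0
G(7) = mex{0,2} = 1
G(8) = mex{1,0} = 2
G(9) = mex{2,1} = 0
G(10) = mex{0,2} = 1
G(11) = mex{1,0} = 2
G(12) = mex{2,1} = 0
G_B(12) = 0.
Combined Grundy value = 1 ⊕ 0 = 1.
A winning move leaves total XOR = 0, i.e. changes one component's Grundy value g to g ⊕ X where X is the current total.
Pile A: need g' = 1⊕1 = 0. Options: 21−3→G=0, 21−5→G=0. Hits: 2.
Pile B: need g' = 0⊕1 = 1. Options: 12−1→G=2, 12−2→G=1. Hits: 1.

3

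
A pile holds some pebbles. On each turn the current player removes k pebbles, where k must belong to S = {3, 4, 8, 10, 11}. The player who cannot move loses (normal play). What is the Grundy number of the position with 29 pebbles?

2

n :  0  1  2  3  4  5  6  7  8  9 10 11 12 13 14 15 16 17 18 19 20 21 22 23 24 25 26 27 28 29
G :  0  0  0  1  1  1  2  0  2  3  1  3  4  2  0  2  0  1  3  1  2  0  2  0  1  3  1  2  0  2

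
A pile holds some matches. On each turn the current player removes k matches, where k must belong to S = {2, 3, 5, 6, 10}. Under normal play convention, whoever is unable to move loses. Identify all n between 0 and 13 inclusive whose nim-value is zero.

0, 1, 8, 9

n :  0  1  2  3  4  5  6  7  8  9 10 11 12 13
G :  0  0  1  1  2  2  3  3  0  0  1  1  2  2
P-positions are exactly the n with G(n) = 0.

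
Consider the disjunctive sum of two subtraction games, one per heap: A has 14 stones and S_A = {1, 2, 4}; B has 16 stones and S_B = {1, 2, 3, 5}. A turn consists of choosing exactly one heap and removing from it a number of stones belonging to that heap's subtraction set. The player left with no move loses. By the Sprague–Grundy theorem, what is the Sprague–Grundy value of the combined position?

Heap A, S = {1, 2, 4}:
G(0) = 0
G(1) = mex{0} = 1
G(2) = mex{1,0} = 2
G(3) = mex{2,1} = 0
G(4) = mex{0,2,0} = 1
G(5) = mex{1,0,1} = 2
G(6) = mex{2,1,2} = 0
G(7) = mex{0,2,0} = 1
G(8) = mex{1,0,1} = 2
G(9) = mex{2,1,2} = 0
G(10) = mex{0,2,0} = 1
G(11) = mex{1,0,1} = 2
G(12) = mex{2,1,2} = 0
G(13) = mex{0,2,0} = 1
G(14) = mex{1,0,1} = 2
G_A(14) = 2.
Heap B, S = {1, 2, 3, 5}:
G(0) = 0
G(1) = mex{0} = 1
G(2) = mex{1,0} = 2
G(3) = mex{2,1,0} = 3
G(4) = mex{3,2,1} = 0
G(5) = mex{0,3,2,0} = 1
G(6) = mex{1,0,3,1} = 2
G(7) = mex{2,1,0,2} = 3
G(8) = mex{3,2,1,3} = 0
G(9) = mex{0,3,2,0} = 1
G(10) = mex{1,0,3,1} = 2
G(11) = mex{2,1,0,2} = 3
G(12) = mex{3,2,1,3} = 0
G(13) = mex{0,3,2,0} = 1
G(14) = mex{1,0,3,1} = 2
G(15) = mex{2,1,0,2} = 3
G(16) = mex{3,2,1,3} = 0
G_B(16) = 0.
Combined Grundy value = 2 ⊕ 0 = 2.

2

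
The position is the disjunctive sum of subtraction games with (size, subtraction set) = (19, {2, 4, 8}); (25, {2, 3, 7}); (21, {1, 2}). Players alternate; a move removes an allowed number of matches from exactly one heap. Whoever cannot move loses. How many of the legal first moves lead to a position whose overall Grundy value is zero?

0

Heap A, S = {2, 4, 8}:
n :  0  1  2  3  4  5  6  7  8  9 10 11 12 13 14 15 16 17 18 19
G :  0  0  1  1  2  2  0  0  1  1  2  2  0  0  1  1  2  2  0  0
G_A(19) = 0.
Heap B, S = {2, 3, 7}:
G(0) = 0
G(1) = mex{} = 0
G(2) = mex{0} = 1
G(3) = mex{0,0} = 1
G(4) = mex{1,0} = 2
G(5) = mex{1,1} = 0
G(6) = mex{2,1} = 0
G(7) = mex{0,2,0} = 1
G(8) = mex{0,0,0} = 1
G(9) = mex{1,0,1} = 2
G(10) = mex{1,1,1} = 0
G(11) = mex{2,1,2} = 0
G(12) = mex{0,2,0} = 1
G(13) = mex{0,0,0} = 1
G(14) = mex{1,0,1} = 2
G(15) = mex{1,1,1} = 0
G(16) = mex{2,1,2} = 0
G(17) = mex{0,2,0} = 1
G(18) = mex{0,0,0} = 1
G(19) = mex{1,0,1} = 2
G(20) = mex{1,1,1} = 0
G(21) = mex{2,1,2} = 0
G(22) = mex{0,2,0} = 1
G(23) = mex{0,0,0} = 1
G(24) = mex{1,0,1} = 2
G(25) = mex{1,1,1} = 0
G_B(25) = 0.
Heap C, S = {1, 2}:
n :  0  1  2  3  4  5  6  7  8  9 10 11 12 13 14 15 16 17 18 19 20 21
G :  0  1  2  0  1  2  0  1  2  0  1  2  0  1  2  0  1  2  0  1  2  0
G_C(21) = 0.
Combined Grundy value = 0 ⊕ 0 ⊕ 0 = 0.
A winning move leaves total XOR = 0, i.e. changes one component's Grundy value g to g ⊕ X where X is the current total.
Heap A: target g' = 0⊕0 = 0, but every legal move changes the Grundy value (mex property), so 0 moves.
Heap B: target g' = 0⊕0 = 0, but every legal move changes the Grundy value (mex property), so 0 moves.
Heap C: target g' = 0⊕0 = 0, but every legal move changes the Grundy value (mex property), so 0 moves.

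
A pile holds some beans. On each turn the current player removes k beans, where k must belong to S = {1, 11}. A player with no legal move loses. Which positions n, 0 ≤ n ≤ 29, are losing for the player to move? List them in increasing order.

n :  0  1  2  3  4  5  6  7  8  9 10 11 12 13 14 15 16 17 18 19 20 21 22 23 24 25 26 27 28 29
G :  0  1  0  1  0  1  0  1  0  1  0  1  0  1  0  1  0  1  0  1  0  1  0  1  0  1  0  1  0  1
P-positions are exactly the n with G(n) = 0.

0, 2, 4, 6, 8, 10, 12, 14, 16, 18, 20, 22, 24, 26, 28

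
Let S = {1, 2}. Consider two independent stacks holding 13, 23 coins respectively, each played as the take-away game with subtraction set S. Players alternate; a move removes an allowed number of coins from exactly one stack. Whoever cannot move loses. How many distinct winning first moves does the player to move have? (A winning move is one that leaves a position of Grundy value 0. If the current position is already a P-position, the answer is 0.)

2

All stacks use S = {1, 2}:
G(0) = 0
G(1) = mex{0} = 1
G(2) = mex{1,0} = 2
G(3) = mex{2,1} = 0
G(4) = mex{0,2} = 1
G(5) = mex{1,0} = 2
G(6) = mex{2,1} = 0
G(7) = mex{0,2} = 1
G(8) = mex{1,0} = 2
G(9) = mex{2,1} = 0
G(10) = mex{0,2} = 1
G(11) = mex{1,0} = 2
G(12) = mex{2,1} = 0
G(13) = mex{0,2} = 1
G(14) = mex{1,0} = 2
G(15) = mex{2,1} = 0
G(16) = mex{0,2} = 1
G(17) = mex{1,0} = 2
G(18) = mex{2,1} = 0
G(19) = mex{0,2} = 1
G(20) = mex{1,0} = 2
G(21) = mex{2,1} = 0
G(22) = mex{0,2} = 1
G(23) = mex{1,0} = 2
Stack A: G(13) = 1.
Stack B: G(23) = 2.
Combined Grundy value = 1 ⊕ 2 = 3.
A winning move leaves total XOR = 0, i.e. changes one component's Grundy value g to g ⊕ X where X is the current total.
Stack A: need g' = 1⊕3 = 2. Options: 13−1→G=0, 13−2→G=2. Hits: 1.
Stack B: need g' = 2⊕3 = 1. Options: 23−1→G=1, 23−2→G=0. Hits: 1.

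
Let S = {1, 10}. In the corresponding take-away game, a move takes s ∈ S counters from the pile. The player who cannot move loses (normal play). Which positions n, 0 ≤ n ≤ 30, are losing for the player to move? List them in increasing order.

n :  0  1  2  3  4  5  6  7  8  9 10 11 12 13 14 15 16 17 18 19 20 21 22 23 24 25 26 27 28 29 30
G :  0  1  0  1  0  1  0  1  0  1  2  0  1  0  1  0  1  0  1  0  1  2  0  1  0  1  0  1  0  1  0
P-positions are exactly the n with G(n) = 0.

0, 2, 4, 6, 8, 11, 13, 15, 17, 19, 22, 24, 26, 28, 30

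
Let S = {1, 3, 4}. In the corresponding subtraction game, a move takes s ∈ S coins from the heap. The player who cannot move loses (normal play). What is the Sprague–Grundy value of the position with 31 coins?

G(0) = 0
G(1) = mex{0} = 1
G(2) = mex{1} = 0
G(3) = mex{0,0} = 1
G(4) = mex{1,1,0} = 2
G(5) = mex{2,0,1} = 3
G(6) = mex{3,1,0} = 2
G(7) = mex{2,2,1} = 0
G(8) = mex{0,3,2} = 1
G(9) = mex{1,2,3} = 0
G(10) = mex{0,0,2} = 1
G(11) = mex{1,1,0} = 2
G(12) = mex{2,0,1} = 3
G(13) = mex{3,1,0} = 2
G(14) = mex{2,2,1} = 0
G(15) = mex{0,3,2} = 1
G(16) = mex{1,2,3} = 0
G(17) = mex{0,0,2} = 1
G(18) = mex{1,1,0} = 2
G(19) = mex{2,0,1} = 3
G(20) = mex{3,1,0} = 2
G(21) = mex{2,2,1} = 0
G(22) = mex{0,3,2} = 1
G(23) = mex{1,2,3} = 0
G(24) = mex{0,0,2} = 1
G(25) = mex{1,1,0} = 2
G(26) = mex{2,0,1} = 3
G(27) = mex{3,1,0} = 2
G(28) = mex{2,2,1} = 0
G(29) = mex{0,3,2} = 1
G(30) = mex{1,2,3} = 0
G(31) = mex{0,0,2} = 1

1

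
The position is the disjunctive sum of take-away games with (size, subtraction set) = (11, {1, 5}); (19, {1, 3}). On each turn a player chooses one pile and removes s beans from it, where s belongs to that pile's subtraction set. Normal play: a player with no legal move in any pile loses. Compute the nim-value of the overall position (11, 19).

0

Pile A, S = {1, 5}:
G(0) = 0
G(1) = mex{0} = 1
G(2) = mex{1} = 0
G(3) = mex{0} = 1
G(4) = mex{1} = 0
G(5) = mex{0,0} = 1
G(6) = mex{1,1} = 0
G(7) = mex{0,0} = 1
G(8) = mex{1,1} = 0
G(9) = mex{0,0} = 1
G(10) = mex{1,1} = 0
G(11) = mex{0,0} = 1
G_A(11) = 1.
Pile B, S = {1, 3}:
n :  0  1  2  3  4  5  6  7  8  9 10 11 12 13 14 15 16 17 18 19
G :  0  1  0  1  0  1  0  1  0  1  0  1  0  1  0  1  0  1  0  1
G_B(19) = 1.
Combined Grundy value = 1 ⊕ 1 = 0.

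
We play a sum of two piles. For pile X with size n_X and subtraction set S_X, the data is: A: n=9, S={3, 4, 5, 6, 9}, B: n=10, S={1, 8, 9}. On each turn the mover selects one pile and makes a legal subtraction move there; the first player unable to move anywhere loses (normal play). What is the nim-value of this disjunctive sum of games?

1

Pile A, S = {3, 4, 5, 6, 9}:
G(0) = 0
G(1) = mex{} = 0
G(2) = mex{} = 0
G(3) = mex{0} = 1
G(4) = mex{0,0} = 1
G(5) = mex{0,0,0} = 1
G(6) = mex{1,0,0,0} = 2
G(7) = mex{1,1,0,0} = 2
G(8) = mex{1,1,1,0} = 2
G(9) = mex{2,1,1,1,0} = 3
G_A(9) = 3.
Pile B, S = {1, 8, 9}:
n :  0  1  2  3  4  5  6  7  8  9 10
G :  0  1  0  1  0  1  0  1  2  3  2
G_B(10) = 2.
Combined Grundy value = 3 ⊕ 2 = 1.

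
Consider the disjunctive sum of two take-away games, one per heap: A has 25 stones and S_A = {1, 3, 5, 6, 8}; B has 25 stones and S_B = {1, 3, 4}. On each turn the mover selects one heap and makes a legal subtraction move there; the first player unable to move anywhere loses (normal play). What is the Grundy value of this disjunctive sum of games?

3

Heap A, S = {1, 3, 5, 6, 8}:
G(0) = 0
G(1) = mex{0} = 1
G(2) = mex{1} = 0
G(3) = mex{0,0} = 1
G(4) = mex{1,1} = 0
G(5) = mex{0,0,0} = 1
G(6) = mex{1,1,1,0} = 2
G(7) = mex{2,0,0,1} = 3
G(8) = mex{3,1,1,0,0} = 2
G(9) = mex{2,2,0,1,1} = 3
G(10) = mex{3,3,1,0,0} = 2
G(11) = mex{2,2,2,1,1} = 0
G(12) = mex{0,3,3,2,0} = 1
G(13) = mex{1,2,2,3,1} = 0
G(14) = mex{0,0,3,2,2} = 1
G(15) = mex{1,1,2,3,3} = 0
G(16) = mex{0,0,0,2,2} = 1
G(17) = mex{1,1,1,0,3} = 2
G(18) = mex{2,0,0,1,2} = 3
G(19) = mex{3,1,1,0,0} = 2
G(20) = mex{2,2,0,1,1} = 3
G(21) = mex{3,3,1,0,0} = 2
G(22) = mex{2,2,2,1,1} = 0
G(23) = mex{0,3,3,2,0} = 1
G(24) = mex{1,2,2,3,1} = 0
G(25) = mex{0,0,3,2,2} = 1
G_A(25) = 1.
Heap B, S = {1, 3, 4}:
G(0) = 0
G(1) = mex{0} = 1
G(2) = mex{1} = 0
G(3) = mex{0,0} = 1
G(4) = mex{1,1,0} = 2
G(5) = mex{2,0,1} = 3
G(6) = mex{3,1,0} = 2
G(7) = mex{2,2,1} = 0
G(8) = mex{0,3,2} = 1
G(9) = mex{1,2,3} = 0
G(10) = mex{0,0,2} = 1
G(11) = mex{1,1,0} = 2
G(12) = mex{2,0,1} = 3
G(13) = mex{3,1,0} = 2
G(14) = mex{2,2,1} = 0
G(15) = mex{0,3,2} = 1
G(16) = mex{1,2,3} = 0
G(17) = mex{0,0,2} = 1
G(18) = mex{1,1,0} = 2
G(19) = mex{2,0,1} = 3
G(20) = mex{3,1,0} = 2
G(21) = mex{2,2,1} = 0
G(22) = mex{0,3,2} = 1
G(23) = mex{1,2,3} = 0
G(24) = mex{0,0,2} = 1
G(25) = mex{1,1,0} = 2
G_B(25) = 2.
Combined Grundy value = 1 ⊕ 2 = 3.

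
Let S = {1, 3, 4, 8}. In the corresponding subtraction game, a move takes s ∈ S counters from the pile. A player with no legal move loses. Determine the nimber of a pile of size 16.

G(0) = 0
G(1) = mex{0} = 1
G(2) = mex{1} = 0
G(3) = mex{0,0} = 1
G(4) = mex{1,1,0} = 2
G(5) = mex{2,0,1} = 3
G(6) = mex{3,1,0} = 2
G(7) = mex{2,2,1} = 0
G(8) = mex{0,3,2,0} = 1
G(9) = mex{1,2,3,1} = 0
G(10) = mex{0,0,2,0} = 1
G(11) = mex{1,1,0,1} = 2
G(12) = mex{2,0,1,2} = 3
G(13) = mex{3,1,0,3} = 2
G(14) = mex{2,2,1,2} = 0
G(15) = mex{0,3,2,0} = 1
G(16) = mex{1,2,3,1} = 0

0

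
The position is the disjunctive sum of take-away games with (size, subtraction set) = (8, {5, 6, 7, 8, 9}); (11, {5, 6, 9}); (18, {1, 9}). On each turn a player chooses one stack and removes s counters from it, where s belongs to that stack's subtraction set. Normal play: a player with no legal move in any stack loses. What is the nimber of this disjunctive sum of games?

Stack A, S = {5, 6, 7, 8, 9}:
n : 0 1 2 3 4 5 6 7 8
G : 0 0 0 0 0 1 1 1 1
G_A(8) = 1.
Stack B, S = {5, 6, 9}:
n :  0  1  2  3  4  5  6  7  8  9 10 11
G :  0  0  0  0  0  1  1  1  1  1  2  2
G_B(11) = 2.
Stack C, S = {1, 9}:
G(0) = 0
G(1) = mex{0} = 1
G(2) = mex{1} = 0
G(3) = mex{0} = 1
G(4) = mex{1} = 0
G(5) = mex{0} = 1
G(6) = mex{1} = 0
G(7) = mex{0} = 1
G(8) = mex{1} = 0
G(9) = mex{0,0} = 1
G(10) = mex{1,1} = 0
G(11) = mex{0,0} = 1
G(12) = mex{1,1} = 0
G(13) = mex{0,0} = 1
G(14) = mex{1,1} = 0
G(15) = mex{0,0} = 1
G(16) = mex{1,1} = 0
G(17) = mex{0,0} = 1
G(18) = mex{1,1} = 0
G_C(18) = 0.
Combined Grundy value = 1 ⊕ 2 ⊕ 0 = 3.

3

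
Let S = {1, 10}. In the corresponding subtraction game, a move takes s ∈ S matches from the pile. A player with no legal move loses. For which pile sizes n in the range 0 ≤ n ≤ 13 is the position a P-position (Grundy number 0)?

G(0) = 0
G(1) = mex{0} = 1
G(2) = mex{1} = 0
G(3) = mex{0} = 1
G(4) = mex{1} = 0
G(5) = mex{0} = 1
G(6) = mex{1} = 0
G(7) = mex{0} = 1
G(8) = mex{1} = 0
G(9) = mex{0} = 1
G(10) = mex{1,0} = 2
G(11) = mex{2,1} = 0
G(12) = mex{0,0} = 1
G(13) = mex{1,1} = 0
P-positions are exactly the n with G(n) = 0.

0, 2, 4, 6, 8, 11, 13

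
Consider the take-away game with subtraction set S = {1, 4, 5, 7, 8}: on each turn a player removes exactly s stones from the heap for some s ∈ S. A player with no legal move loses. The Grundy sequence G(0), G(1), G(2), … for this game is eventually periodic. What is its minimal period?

11

n :  0  1  2  3  4  5  6  7  8  9 10 11 12 13 14 15 16 17 18 19 20 21 22 23
G :  0  1  0  1  2  3  2  3  4  5  4  0  1  0  1  2  3  2  3  4  5  4  0  1
G(n+11) = G(n) holds for n = 0,…,7 (a full window of length max(S) = 8), so the sequence is purely periodic with period 11.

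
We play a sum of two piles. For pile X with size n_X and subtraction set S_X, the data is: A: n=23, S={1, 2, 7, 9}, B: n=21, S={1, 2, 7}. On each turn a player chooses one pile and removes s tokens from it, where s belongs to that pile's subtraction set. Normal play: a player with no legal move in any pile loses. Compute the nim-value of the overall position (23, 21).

Pile A, S = {1, 2, 7, 9}:
n :  0  1  2  3  4  5  6  7  8  9 10 11 12 13 14 15 16 17 18 19 20 21 22 23
G :  0  1  2  0  1  2  0  1  2  3  4  0  1  2  0  1  2  0  1  2  3  4  0  1
G_A(23) = 1.
Pile B, S = {1, 2, 7}:
G(0) = 0
G(1) = mex{0} = 1
G(2) = mex{1,0} = 2
G(3) = mex{2,1} = 0
G(4) = mex{0,2} = 1
G(5) = mex{1,0} = 2
G(6) = mex{2,1} = 0
G(7) = mex{0,2,0} = 1
G(8) = mex{1,0,1} = 2
G(9) = mex{2,1,2} = 0
G(10) = mex{0,2,0} = 1
G(11) = mex{1,0,1} = 2
G(12) = mex{2,1,2} = 0
G(13) = mex{0,2,0} = 1
G(14) = mex{1,0,1} = 2
G(15) = mex{2,1,2} = 0
G(16) = mex{0,2,0} = 1
G(17) = mex{1,0,1} = 2
G(18) = mex{2,1,2} = 0
G(19) = mex{0,2,0} = 1
G(20) = mex{1,0,1} = 2
G(21) = mex{2,1,2} = 0
G_B(21) = 0.
Combined Grundy value = 1 ⊕ 0 = 1.

1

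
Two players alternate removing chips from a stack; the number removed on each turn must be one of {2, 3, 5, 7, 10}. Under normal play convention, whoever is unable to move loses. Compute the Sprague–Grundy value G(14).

n :  0  1  2  3  4  5  6  7  8  9 10 11 12 13 14
G :  0  0  1  1  2  2  3  3  4  0  5  1  4  0  5

5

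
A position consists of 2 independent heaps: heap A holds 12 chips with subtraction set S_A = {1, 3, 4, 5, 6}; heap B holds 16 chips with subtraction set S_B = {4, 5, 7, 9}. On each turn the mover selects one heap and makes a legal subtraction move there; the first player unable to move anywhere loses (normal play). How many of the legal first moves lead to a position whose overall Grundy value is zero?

Heap A, S = {1, 3, 4, 5, 6}:
n :  0  1  2  3  4  5  6  7  8  9 10 11 12
G :  0  1  0  1  2  3  2  3  4  0  1  0  1
G_A(12) = 1.
Heap B, S = {4, 5, 7, 9}:
n :  0  1  2  3  4  5  6  7  8  9 10 11 12 13 14 15 16
G :  0  0  0  0  1  1  1  1  2  2  2  2  3  0  0  0  0
G_B(16) = 0.
Combined Grundy value = 1 ⊕ 0 = 1.
A winning move leaves total XOR = 0, i.e. changes one component's Grundy value g to g ⊕ X where X is the current total.
Heap A: need g' = 1⊕1 = 0. Options: 12−1→G=0, 12−3→G=0, 12−4→G=4, 12−5→G=3, 12−6→G=2. Hits: 2.
Heap B: need g' = 0⊕1 = 1. Options: 16−4→G=3, 16−5→G=2, 16−7→G=2, 16−9→G=1. Hits: 1.

3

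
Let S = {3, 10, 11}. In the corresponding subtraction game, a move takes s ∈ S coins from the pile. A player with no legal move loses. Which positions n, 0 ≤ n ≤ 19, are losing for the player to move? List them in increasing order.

0, 1, 2, 6, 7, 8, 14, 15

G(0) = 0
G(1) = mex{} = 0
G(2) = mex{} = 0
G(3) = mex{0} = 1
G(4) = mex{0} = 1
G(5) = mex{0} = 1
G(6) = mex{1} = 0
G(7) = mex{1} = 0
G(8) = mex{1} = 0
G(9) = mex{0} = 1
G(10) = mex{0,0} = 1
G(11) = mex{0,0,0} = 1
G(12) = mex{1,0,0} = 2
G(13) = mex{1,1,0} = 2
G(14) = mex{1,1,1} = 0
G(15) = mex{2,1,1} = 0
G(16) = mex{2,0,1} = 3
G(17) = mex{0,0,0} = 1
G(18) = mex{0,0,0} = 1
G(19) = mex{3,1,0} = 2
P-positions are exactly the n with G(n) = 0.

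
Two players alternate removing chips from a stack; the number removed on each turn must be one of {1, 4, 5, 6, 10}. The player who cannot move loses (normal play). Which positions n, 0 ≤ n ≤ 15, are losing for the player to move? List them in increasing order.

n :  0  1  2  3  4  5  6  7  8  9 10 11 12 13 14 15
G :  0  1  0  1  2  3  2  3  4  0  1  0  1  2  3  2
P-positions are exactly the n with G(n) = 0.

0, 2, 9, 11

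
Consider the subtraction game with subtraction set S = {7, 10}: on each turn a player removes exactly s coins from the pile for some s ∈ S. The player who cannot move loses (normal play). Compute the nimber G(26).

1

n :  0  1  2  3  4  5  6  7  8  9 10 11 12 13 14 15 16 17 18 19 20 21 22 23 24 25 26
G :  0  0  0  0  0  0  0  1  1  1  1  1  1  1  2  2  2  0  0  0  0  0  0  0  1  1  1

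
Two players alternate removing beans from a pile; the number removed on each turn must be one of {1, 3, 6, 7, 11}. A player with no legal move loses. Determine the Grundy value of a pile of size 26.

n :  0  1  2  3  4  5  6  7  8  9 10 11 12 13 14 15 16 17 18 19 20 21 22 23 24 25 26
G :  0  1  0  1  0  1  2  3  2  3  2  3  0  1  0  1  0  1  2  3  2  3  2  3  0  1  0

0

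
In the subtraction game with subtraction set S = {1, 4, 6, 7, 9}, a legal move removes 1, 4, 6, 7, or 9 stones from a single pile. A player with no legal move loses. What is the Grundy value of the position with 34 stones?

n :  0  1  2  3  4  5  6  7  8  9 10 11 12 13 14 15 16 17 18 19 20 21 22 23 24 25 26 27 28 29 30 31 32 33 34
G :  0  1  0  1  2  0  1  2  3  2  0  1  2  0  1  0  1  2  0  1  2  3  2  0  1  2  0  1  0  1  2  0  1  2  3

3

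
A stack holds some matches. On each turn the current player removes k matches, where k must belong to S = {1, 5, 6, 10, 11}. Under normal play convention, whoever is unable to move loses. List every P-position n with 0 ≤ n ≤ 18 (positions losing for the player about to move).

0, 2, 4, 16, 18

G(0) = 0
G(1) = mex{0} = 1
G(2) = mex{1} = 0
G(3) = mex{0} = 1
G(4) = mex{1} = 0
G(5) = mex{0,0} = 1
G(6) = mex{1,1,0} = 2
G(7) = mex{2,0,1} = 3
G(8) = mex{3,1,0} = 2
G(9) = mex{2,0,1} = 3
G(10) = mex{3,1,0,0} = 2
G(11) = mex{2,2,1,1,0} = 3
G(12) = mex{3,3,2,0,1} = 4
G(13) = mex{4,2,3,1,0} = 5
G(14) = mex{5,3,2,0,1} = 4
G(15) = mex{4,2,3,1,0} = 5
G(16) = mex{5,3,2,2,1} = 0
G(17) = mex{0,4,3,3,2} = 1
G(18) = mex{1,5,4,2,3} = 0
P-positions are exactly the n with G(n) = 0.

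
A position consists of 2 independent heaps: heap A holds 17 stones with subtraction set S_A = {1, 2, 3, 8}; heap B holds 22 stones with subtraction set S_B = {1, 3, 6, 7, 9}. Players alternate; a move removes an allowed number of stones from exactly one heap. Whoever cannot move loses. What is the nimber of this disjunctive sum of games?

6

Heap A, S = {1, 2, 3, 8}:
n :  0  1  2  3  4  5  6  7  8  9 10 11 12 13 14 15 16 17
G :  0  1  2  3  0  1  2  3  4  0  1  2  3  0  1  2  3  4
G_A(17) = 4.
Heap B, S = {1, 3, 6, 7, 9}:
n :  0  1  2  3  4  5  6  7  8  9 10 11 12 13 14 15 16 17 18 19 20 21 22
G :  0  1  0  1  0  1  2  3  2  3  2  3  0  1  0  1  0  1  2  3  2  3  2
G_B(22) = 2.
Combined Grundy value = 4 ⊕ 2 = 6.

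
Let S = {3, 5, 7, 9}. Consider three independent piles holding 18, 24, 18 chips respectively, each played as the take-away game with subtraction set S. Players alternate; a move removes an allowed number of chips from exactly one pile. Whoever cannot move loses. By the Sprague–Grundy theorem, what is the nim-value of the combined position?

All piles use S = {3, 5, 7, 9}:
G(0) = 0
G(1) = mex{} = 0
G(2) = mex{} = 0
G(3) = mex{0} = 1
G(4) = mex{0} = 1
G(5) = mex{0,0} = 1
G(6) = mex{1,0} = 2
G(7) = mex{1,0,0} = 2
G(8) = mex{1,1,0} = 2
G(9) = mex{2,1,0,0} = 3
G(10) = mex{2,1,1,0} = 3
G(11) = mex{2,2,1,0} = 3
G(12) = mex{3,2,1,1} = 0
G(13) = mex{3,2,2,1} = 0
G(14) = mex{3,3,2,1} = 0
G(15) = mex{0,3,2,2} = 1
G(16) = mex{0,3,3,2} = 1
G(17) = mex{0,0,3,2} = 1
G(18) = mex{1,0,3,3} = 2
G(19) = mex{1,0,0,3} = 2
G(20) = mex{1,1,0,3} = 2
G(21) = mex{2,1,0,0} = 3
G(22) = mex{2,1,1,0} = 3
G(23) = mex{2,2,1,0} = 3
G(24) = mex{3,2,1,1} = 0
Pile A: G(18) = 2.
Pile B: G(24) = 0.
Pile C: G(18) = 2.
Combined Grundy value = 2 ⊕ 0 ⊕ 2 = 0.

0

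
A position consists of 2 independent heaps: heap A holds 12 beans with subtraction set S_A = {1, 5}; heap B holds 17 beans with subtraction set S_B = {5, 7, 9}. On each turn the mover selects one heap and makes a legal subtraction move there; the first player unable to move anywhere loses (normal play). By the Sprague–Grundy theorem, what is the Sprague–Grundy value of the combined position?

Heap A, S = {1, 5}:
G(0) = 0
G(1) = mex{0} = 1
G(2) = mex{1} = 0
G(3) = mex{0} = 1
G(4) = mex{1} = 0
G(5) = mex{0,0} = 1
G(6) = mex{1,1} = 0
G(7) = mex{0,0} = 1
G(8) = mex{1,1} = 0
G(9) = mex{0,0} = 1
G(10) = mex{1,1} = 0
G(11) = mex{0,0} = 1
G(12) = mex{1,1} = 0
G_A(12) = 0.
Heap B, S = {5, 7, 9}:
G(0) = 0
G(1) = mex{} = 0
G(2) = mex{} = 0
G(3) = mex{} = 0
G(4) = mex{} = 0
G(5) = mex{0} = 1
G(6) = mex{0} = 1
G(7) = mex{0,0} = 1
G(8) = mex{0,0} = 1
G(9) = mex{0,0,0} = 1
G(10) = mex{1,0,0} = 2
G(11) = mex{1,0,0} = 2
G(12) = mex{1,1,0} = 2
G(13) = mex{1,1,0} = 2
G(14) = mex{1,1,1} = 0
G(15) = mex{2,1,1} = 0
G(16) = mex{2,1,1} = 0
G(17) = mex{2,2,1} = 0
G_B(17) = 0.
Combined Grundy value = 0 ⊕ 0 = 0.

0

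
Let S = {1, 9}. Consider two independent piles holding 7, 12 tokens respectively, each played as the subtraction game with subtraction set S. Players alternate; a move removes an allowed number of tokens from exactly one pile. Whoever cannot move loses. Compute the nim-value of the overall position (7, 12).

1

All piles use S = {1, 9}:
G(0) = 0
G(1) = mex{0} = 1
G(2) = mex{1} = 0
G(3) = mex{0} = 1
G(4) = mex{1} = 0
G(5) = mex{0} = 1
G(6) = mex{1} = 0
G(7) = mex{0} = 1
G(8) = mex{1} = 0
G(9) = mex{0,0} = 1
G(10) = mex{1,1} = 0
G(11) = mex{0,0} = 1
G(12) = mex{1,1} = 0
Pile A: G(7) = 1.
Pile B: G(12) = 0.
Combined Grundy value = 1 ⊕ 0 = 1.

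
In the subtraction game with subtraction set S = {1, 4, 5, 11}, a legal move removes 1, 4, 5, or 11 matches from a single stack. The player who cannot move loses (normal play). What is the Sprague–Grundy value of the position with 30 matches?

2

G(0) = 0
G(1) = mex{0} = 1
G(2) = mex{1} = 0
G(3) = mex{0} = 1
G(4) = mex{1,0} = 2
G(5) = mex{2,1,0} = 3
G(6) = mex{3,0,1} = 2
G(7) = mex{2,1,0} = 3
G(8) = mex{3,2,1} = 0
G(9) = mex{0,3,2} = 1
G(10) = mex{1,2,3} = 0
G(11) = mex{0,3,2,0} = 1
G(12) = mex{1,0,3,1} = 2
G(13) = mex{2,1,0,0} = 3
G(14) = mex{3,0,1,1} = 2
G(15) = mex{2,1,0,2} = 3
G(16) = mex{3,2,1,3} = 0
G(17) = mex{0,3,2,2} = 1
G(18) = mex{1,2,3,3} = 0
G(19) = mex{0,3,2,0} = 1
G(20) = mex{1,0,3,1} = 2
G(21) = mex{2,1,0,0} = 3
G(22) = mex{3,0,1,1} = 2
G(23) = mex{2,1,0,2} = 3
G(24) = mex{3,2,1,3} = 0
G(25) = mex{0,3,2,2} = 1
G(26) = mex{1,2,3,3} = 0
G(27) = mex{0,3,2,0} = 1
G(28) = mex{1,0,3,1} = 2
G(29) = mex{2,1,0,0} = 3
G(30) = mex{3,0,1,1} = 2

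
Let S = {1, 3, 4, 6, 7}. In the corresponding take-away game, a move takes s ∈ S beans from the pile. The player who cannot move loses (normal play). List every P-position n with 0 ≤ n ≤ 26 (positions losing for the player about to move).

G(0) = 0
G(1) = mex{0} = 1
G(2) = mex{1} = 0
G(3) = mex{0,0} = 1
G(4) = mex{1,1,0} = 2
G(5) = mex{2,0,1} = 3
G(6) = mex{3,1,0,0} = 2
G(7) = mex{2,2,1,1,0} = 3
G(8) = mex{3,3,2,0,1} = 4
G(9) = mex{4,2,3,1,0} = 5
G(10) = mex{5,3,2,2,1} = 0
G(11) = mex{0,4,3,3,2} = 1
G(12) = mex{1,5,4,2,3} = 0
G(13) = mex{0,0,5,3,2} = 1
G(14) = mex{1,1,0,4,3} = 2
G(15) = mex{2,0,1,5,4} = 3
G(16) = mex{3,1,0,0,5} = 2
G(17) = mex{2,2,1,1,0} = 3
G(18) = mex{3,3,2,0,1} = 4
G(19) = mex{4,2,3,1,0} = 5
G(20) = mex{5,3,2,2,1} = 0
G(21) = mex{0,4,3,3,2} = 1
G(22) = mex{1,5,4,2,3} = 0
G(23) = mex{0,0,5,3,2} = 1
G(24) = mex{1,1,0,4,3} = 2
G(25) = mex{2,0,1,5,4} = 3
G(26) = mex{3,1,0,0,5} = 2
P-positions are exactly the n with G(n) = 0.

0, 2, 10, 12, 20, 22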